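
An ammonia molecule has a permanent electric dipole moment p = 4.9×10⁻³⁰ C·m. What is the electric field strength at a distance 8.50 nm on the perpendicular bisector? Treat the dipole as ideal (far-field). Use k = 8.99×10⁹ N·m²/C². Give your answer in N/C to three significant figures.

E ≈ 7.17×10⁴ N/C

In the equatorial plane E = kp/r³.
E = (8.99×10⁹)(4.90×10⁻³⁰) / (8.50×10⁻⁹)³ = 7.173×10⁴ N/C.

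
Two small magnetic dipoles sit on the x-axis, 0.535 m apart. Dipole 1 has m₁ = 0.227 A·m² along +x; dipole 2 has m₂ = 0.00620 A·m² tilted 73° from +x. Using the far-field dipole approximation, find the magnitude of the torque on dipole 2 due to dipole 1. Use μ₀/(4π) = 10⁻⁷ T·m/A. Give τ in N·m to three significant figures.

τ ≈ 1.76×10⁻⁹ N·m

Dipole B is on the axis of dipole A, so B₁ there is axial: B₁ = (μ₀/4π)·2m₁/r³ along +x.
B₁ = 2(10⁻⁷)(0.227)/(0.535)³ = 2.965×10⁻⁷ T.
τ = m₂ B₁ sinθ.
τ = (0.00620)(2.965×10⁻⁷)·sin73° = 1.758×10⁻⁹ N·m.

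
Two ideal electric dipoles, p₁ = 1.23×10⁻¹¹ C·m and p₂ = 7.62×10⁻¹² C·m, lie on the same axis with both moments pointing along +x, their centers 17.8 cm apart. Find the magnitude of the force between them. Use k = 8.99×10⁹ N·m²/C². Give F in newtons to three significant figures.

F ≈ 5.04×10⁻⁹ N

On-axis field of dipole 1 at distance r: E = 2kp₁/r³. Force on dipole 2 is F = p₂·dE/dr (gradient along axis).
dE/dr = −6kp₁/r⁴, so |F| = 6kp₁p₂/r⁴ (attractive for aligned moments).
F = 6(8.99×10⁹)(1.23×10⁻¹¹)(7.62×10⁻¹²)/(0.178)⁴ = 5.036×10⁻⁹ N.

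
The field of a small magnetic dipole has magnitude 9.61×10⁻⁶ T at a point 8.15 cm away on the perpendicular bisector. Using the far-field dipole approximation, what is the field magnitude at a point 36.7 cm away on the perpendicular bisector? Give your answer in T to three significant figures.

Dipole fields scale as 1/r³ in the far field; the geometry is the same at both points.
B₂ = B₁ · (r₁/r₂)³ = 9.61×10⁻⁶ · (8.15/36.7)³.
(r₁/r₂)³ = (0.2221)³ = 0.01095.
B₂ ≈ 1.052×10⁻⁷ T.

B ≈ 1.05×10⁻⁷ T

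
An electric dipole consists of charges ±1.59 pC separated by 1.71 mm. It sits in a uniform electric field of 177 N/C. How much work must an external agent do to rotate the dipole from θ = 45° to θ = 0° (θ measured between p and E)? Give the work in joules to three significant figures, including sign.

W ≈ -1.41×10⁻¹³ J

Dipole moment p = qd = (1.59×10⁻¹² C)(0.00171 m) = 2.719×10⁻¹⁵ C·m.
W_ext = ΔU = U(θ₂) − U(θ₁) = −pE cosθ₂ − (−pE cosθ₁) = pE(cosθ₁ − cosθ₂).
W = (2.719×10⁻¹⁵)(177)·(cos45° − cos0°) = (4.813×10⁻¹³)·(-0.2929) = -1.410×10⁻¹³ J.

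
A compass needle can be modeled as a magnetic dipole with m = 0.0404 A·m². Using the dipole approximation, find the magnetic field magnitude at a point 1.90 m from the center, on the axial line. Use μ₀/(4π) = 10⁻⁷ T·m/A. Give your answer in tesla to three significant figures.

B ≈ 1.18×10⁻⁹ T

On axis B = (μ₀/4π)·2m/r³.
B = 2·(10⁻⁷)·(0.0404) / (1.90)³ = 1.178×10⁻⁹ T.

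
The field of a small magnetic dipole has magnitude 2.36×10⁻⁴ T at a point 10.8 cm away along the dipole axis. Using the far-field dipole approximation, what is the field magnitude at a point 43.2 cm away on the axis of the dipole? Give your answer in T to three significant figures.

Dipole fields scale as 1/r³ in the far field; the geometry is the same at both points.
B₂ = B₁ · (r₁/r₂)³ = 2.36×10⁻⁴ · (10.8/43.2)³.
(r₁/r₂)³ = (0.25)³ = 0.01562.
B₂ ≈ 3.688×10⁻⁶ T.

B ≈ 3.69×10⁻⁶ T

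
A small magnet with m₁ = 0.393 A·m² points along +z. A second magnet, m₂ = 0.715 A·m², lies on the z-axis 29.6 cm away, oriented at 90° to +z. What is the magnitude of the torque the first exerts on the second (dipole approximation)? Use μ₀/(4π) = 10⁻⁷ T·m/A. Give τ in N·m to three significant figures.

Dipole B is on the axis of dipole A, so B₁ there is axial: B₁ = (μ₀/4π)·2m₁/r³ along +z.
B₁ = 2(10⁻⁷)(0.393)/(0.296)³ = 3.031×10⁻⁶ T.
τ = m₂ B₁ sinθ.
τ = (0.715)(3.031×10⁻⁶)·sin90° = 2.167×10⁻⁶ N·m.

τ ≈ 2.17×10⁻⁶ N·m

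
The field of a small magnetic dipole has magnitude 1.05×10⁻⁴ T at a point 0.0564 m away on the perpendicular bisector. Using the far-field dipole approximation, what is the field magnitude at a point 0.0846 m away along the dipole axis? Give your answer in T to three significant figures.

B ≈ 6.22×10⁻⁵ T

Dipole fields scale as 1/r³ in the far field.
The axial field is twice the equatorial field at the same r, so the geometry factor is 2/1.
B₂ = B₁ · (2/1) · (r₁/r₂)³ = 1.05×10⁻⁴ · 2 · (0.0564/0.0846)³.
(r₁/r₂)³ = (0.6667)³ = 0.2963.
B₂ ≈ 6.222×10⁻⁵ T.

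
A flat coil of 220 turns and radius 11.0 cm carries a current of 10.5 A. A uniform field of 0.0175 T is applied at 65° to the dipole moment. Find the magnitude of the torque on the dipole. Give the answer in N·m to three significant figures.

m = NIA = NIπa² = 220·(10.5)·π·(0.110)² = 87.81 A·m².
Torque on a magnetic dipole: τ = mB sinθ.
τ = (87.81)(0.0175)·sin65° = 1.393 N·m.

τ ≈ 1.39 N·m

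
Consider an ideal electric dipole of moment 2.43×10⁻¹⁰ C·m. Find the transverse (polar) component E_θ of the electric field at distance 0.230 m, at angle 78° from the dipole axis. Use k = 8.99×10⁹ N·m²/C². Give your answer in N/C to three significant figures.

For a dipole, E_θ = (kp sinθ)/r³.
kp/r³ = (8.99×10⁹)(2.43×10⁻¹⁰)/(0.230)³ = 179.5 N/C.
E_θ = 179.5·sin78° = 175.6 N/C.

E_θ ≈ 176 N/C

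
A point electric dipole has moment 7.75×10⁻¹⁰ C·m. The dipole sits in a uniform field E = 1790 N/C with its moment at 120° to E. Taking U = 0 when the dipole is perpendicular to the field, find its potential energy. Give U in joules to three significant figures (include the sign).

U = −p·E = −pE cosθ.
U = −(7.75×10⁻¹⁰)(1790)·cos120° = 6.936×10⁻⁷ J.

U ≈ 6.94×10⁻⁷ J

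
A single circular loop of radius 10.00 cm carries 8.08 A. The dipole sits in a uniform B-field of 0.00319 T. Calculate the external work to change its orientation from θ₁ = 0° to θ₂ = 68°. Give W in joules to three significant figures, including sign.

W ≈ 5.06×10⁻⁴ J

Magnetic moment m = IA = Iπa² = (8.08)·π·(0.100)² = 0.2538 A·m².
W_ext = ΔU = −mB cosθ₂ + mB cosθ₁ = mB(cosθ₁ − cosθ₂).
W = (0.2538)(0.00319)·(cos0° − cos68°) = (8.096×10⁻⁴)·(+0.6254) = 5.063×10⁻⁴ J.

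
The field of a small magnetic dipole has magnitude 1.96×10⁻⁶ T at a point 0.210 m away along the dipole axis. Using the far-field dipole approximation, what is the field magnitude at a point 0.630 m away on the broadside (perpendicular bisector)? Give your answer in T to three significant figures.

B ≈ 3.63×10⁻⁸ T

Dipole fields scale as 1/r³ in the far field.
The axial field is twice the equatorial field at the same r, so the geometry factor is 1/2.
B₂ = B₁ · (1/2) · (r₁/r₂)³ = 1.96×10⁻⁶ · 0.5 · (0.210/0.630)³.
(r₁/r₂)³ = (0.3333)³ = 0.03704.
B₂ ≈ 3.630×10⁻⁸ T.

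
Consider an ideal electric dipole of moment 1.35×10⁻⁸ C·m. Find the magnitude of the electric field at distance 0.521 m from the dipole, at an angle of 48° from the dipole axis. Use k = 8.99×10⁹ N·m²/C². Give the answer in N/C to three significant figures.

E ≈ 1310 N/C

At angle θ the dipole field magnitude is E = (kp/r³)·√(1 + 3cos²θ).
kp/r³ = (8.99×10⁹)(1.35×10⁻⁸) / (0.521)³ = 858.2 N/C.
√(1 + 3cos²48°) = √(1 + 3·0.4477) = √2.3432 ≈ 1.5308.
E ≈ 858.2 × 1.531 = 1314 N/C.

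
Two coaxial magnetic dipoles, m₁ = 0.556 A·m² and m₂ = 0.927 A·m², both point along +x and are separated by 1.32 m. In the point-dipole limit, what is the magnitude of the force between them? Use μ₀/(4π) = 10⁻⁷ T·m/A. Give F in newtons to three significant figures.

On-axis B of dipole 1: B = (μ₀/4π)·2m₁/r³. Force on dipole 2: F = m₂·dB/dr.
dB/dr = −(μ₀/4π)·6m₁/r⁴, so |F| = (μ₀/4π)·6m₁m₂/r⁴.
F = 6(10⁻⁷)(0.556)(0.927)/(1.32)⁴ = 1.019×10⁻⁷ N.

F ≈ 1.02×10⁻⁷ N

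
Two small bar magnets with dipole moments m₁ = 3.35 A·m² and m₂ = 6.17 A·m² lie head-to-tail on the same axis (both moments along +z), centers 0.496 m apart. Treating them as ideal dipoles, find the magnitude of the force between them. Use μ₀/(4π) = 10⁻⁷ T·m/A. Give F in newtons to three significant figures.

F ≈ 2.05×10⁻⁴ N

On-axis B of dipole 1: B = (μ₀/4π)·2m₁/r³. Force on dipole 2: F = m₂·dB/dr.
dB/dr = −(μ₀/4π)·6m₁/r⁴, so |F| = (μ₀/4π)·6m₁m₂/r⁴.
F = 6(10⁻⁷)(3.35)(6.17)/(0.496)⁴ = 2.049×10⁻⁴ N.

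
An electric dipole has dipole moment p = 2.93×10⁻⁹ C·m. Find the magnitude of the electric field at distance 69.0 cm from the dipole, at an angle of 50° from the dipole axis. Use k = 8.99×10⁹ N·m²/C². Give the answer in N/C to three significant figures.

E ≈ 120 N/C

At angle θ the dipole field magnitude is E = (kp/r³)·√(1 + 3cos²θ).
kp/r³ = (8.99×10⁹)(2.93×10⁻⁹) / (0.690)³ = 80.18 N/C.
√(1 + 3cos²50°) = √(1 + 3·0.4132) = √2.2395 ≈ 1.4965.
E ≈ 80.18 × 1.497 = 120.0 N/C.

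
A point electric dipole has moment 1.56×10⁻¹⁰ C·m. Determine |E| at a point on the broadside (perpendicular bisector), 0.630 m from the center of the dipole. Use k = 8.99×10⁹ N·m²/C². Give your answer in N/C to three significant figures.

On the perpendicular bisector E = kp/r³ (half the axial value at the same distance).
E = (8.99×10⁹)(1.56×10⁻¹⁰) / (0.630)³ = 5.609 N/C.

E ≈ 5.61 N/C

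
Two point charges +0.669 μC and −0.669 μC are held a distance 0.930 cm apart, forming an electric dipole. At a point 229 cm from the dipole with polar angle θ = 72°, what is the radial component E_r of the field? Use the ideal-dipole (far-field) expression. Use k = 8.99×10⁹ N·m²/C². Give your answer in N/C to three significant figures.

Dipole moment p = qd = (6.69×10⁻⁷ C)(0.00930 m) = 6.222×10⁻⁹ C·m.
For a dipole, E_r = (2kp cosθ)/r³.
kp/r³ = (8.99×10⁹)(6.222×10⁻⁹)/(2.29)³ = 4.658 N/C.
E_r = 2·4.658·cos72° = 2.879 N/C.

E_r ≈ 2.88 N/C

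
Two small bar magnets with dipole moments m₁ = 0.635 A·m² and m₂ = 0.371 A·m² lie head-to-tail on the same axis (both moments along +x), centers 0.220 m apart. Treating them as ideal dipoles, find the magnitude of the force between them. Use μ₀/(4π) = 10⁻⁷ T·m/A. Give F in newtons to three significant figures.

On-axis B of dipole 1: B = (μ₀/4π)·2m₁/r³. Force on dipole 2: F = m₂·dB/dr.
dB/dr = −(μ₀/4π)·6m₁/r⁴, so |F| = (μ₀/4π)·6m₁m₂/r⁴.
F = 6(10⁻⁷)(0.635)(0.371)/(0.220)⁴ = 6.034×10⁻⁵ N.

F ≈ 6.03×10⁻⁵ N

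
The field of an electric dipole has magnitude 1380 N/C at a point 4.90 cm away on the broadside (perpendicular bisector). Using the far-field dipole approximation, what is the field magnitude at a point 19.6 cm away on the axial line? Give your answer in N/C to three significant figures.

Dipole fields scale as 1/r³ in the far field.
The axial field is twice the equatorial field at the same r, so the geometry factor is 2/1.
E₂ = E₁ · (2/1) · (r₁/r₂)³ = 1380 · 2 · (4.90/19.6)³.
(r₁/r₂)³ = (0.25)³ = 0.01562.
E₂ ≈ 43.12 N/C.

E ≈ 43.1 N/C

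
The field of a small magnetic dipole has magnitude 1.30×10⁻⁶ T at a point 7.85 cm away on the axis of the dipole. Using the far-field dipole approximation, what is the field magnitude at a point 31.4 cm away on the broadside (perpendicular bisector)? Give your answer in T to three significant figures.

B ≈ 1.02×10⁻⁸ T

Dipole fields scale as 1/r³ in the far field.
The axial field is twice the equatorial field at the same r, so the geometry factor is 1/2.
B₂ = B₁ · (1/2) · (r₁/r₂)³ = 1.30×10⁻⁶ · 0.5 · (7.85/31.4)³.
(r₁/r₂)³ = (0.25)³ = 0.01562.
B₂ ≈ 1.016×10⁻⁸ T.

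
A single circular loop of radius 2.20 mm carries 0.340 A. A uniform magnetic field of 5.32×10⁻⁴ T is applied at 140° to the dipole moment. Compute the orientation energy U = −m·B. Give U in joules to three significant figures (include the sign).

U ≈ 2.11×10⁻⁹ J

Magnetic moment m = IA = Iπa² = (0.340)·π·(0.00220)² = 5.17×10⁻⁶ A·m².
U = −m·B = −mB cosθ.
U = −(5.17×10⁻⁶)(5.32×10⁻⁴)·cos140° = 2.107×10⁻⁹ J.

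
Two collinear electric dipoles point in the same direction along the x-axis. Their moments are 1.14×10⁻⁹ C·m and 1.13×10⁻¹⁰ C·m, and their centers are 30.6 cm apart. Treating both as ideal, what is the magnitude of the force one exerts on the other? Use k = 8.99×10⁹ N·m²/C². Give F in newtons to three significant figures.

On-axis field of dipole 1 at distance r: E = 2kp₁/r³. Force on dipole 2 is F = p₂·dE/dr (gradient along axis).
dE/dr = −6kp₁/r⁴, so |F| = 6kp₁p₂/r⁴ (attractive for aligned moments).
F = 6(8.99×10⁹)(1.14×10⁻⁹)(1.13×10⁻¹⁰)/(0.306)⁴ = 7.925×10⁻⁷ N.

F ≈ 7.93×10⁻⁷ N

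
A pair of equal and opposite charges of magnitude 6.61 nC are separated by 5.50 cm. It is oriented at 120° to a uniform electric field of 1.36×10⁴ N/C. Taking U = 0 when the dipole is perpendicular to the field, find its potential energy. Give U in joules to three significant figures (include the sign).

Dipole moment p = qd = (6.61×10⁻⁹ C)(0.0550 m) = 3.636×10⁻¹⁰ C·m.
U = −p·E = −pE cosθ.
U = −(3.636×10⁻¹⁰)(1.36×10⁴)·cos120° = 2.472×10⁻⁶ J.

U ≈ 2.47×10⁻⁶ J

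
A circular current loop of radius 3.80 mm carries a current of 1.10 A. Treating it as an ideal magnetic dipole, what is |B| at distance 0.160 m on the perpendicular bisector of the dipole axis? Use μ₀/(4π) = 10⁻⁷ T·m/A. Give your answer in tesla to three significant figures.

B ≈ 1.22×10⁻⁹ T

Magnetic moment m = IA = Iπa² = (1.10)·π·(0.00380)² = 4.99×10⁻⁵ A·m².
In the equatorial plane B = (μ₀/4π)·m/r³ (half the axial value).
B = (10⁻⁷)·(4.99×10⁻⁵) / (0.160)³ = 1.218×10⁻⁹ T.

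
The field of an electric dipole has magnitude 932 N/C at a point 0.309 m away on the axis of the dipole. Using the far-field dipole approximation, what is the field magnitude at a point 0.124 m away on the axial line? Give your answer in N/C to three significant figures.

Dipole fields scale as 1/r³ in the far field; the geometry is the same at both points.
E₂ = E₁ · (r₁/r₂)³ = 932 · (0.309/0.124)³.
(r₁/r₂)³ = (2.492)³ = 15.47.
E₂ ≈ 1.442×10⁴ N/C.

E ≈ 1.44×10⁴ N/C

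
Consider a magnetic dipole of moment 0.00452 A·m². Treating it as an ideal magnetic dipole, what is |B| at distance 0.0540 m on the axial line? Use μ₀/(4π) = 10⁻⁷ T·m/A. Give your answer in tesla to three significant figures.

On axis B = (μ₀/4π)·2m/r³.
B = 2·(10⁻⁷)·(0.00452) / (0.0540)³ = 5.741×10⁻⁶ T.

B ≈ 5.74×10⁻⁶ T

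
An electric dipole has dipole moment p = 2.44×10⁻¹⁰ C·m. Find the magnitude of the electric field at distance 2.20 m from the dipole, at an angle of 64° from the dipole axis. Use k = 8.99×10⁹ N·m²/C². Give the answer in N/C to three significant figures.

E ≈ 0.259 N/C

At angle θ the dipole field magnitude is E = (kp/r³)·√(1 + 3cos²θ).
kp/r³ = (8.99×10⁹)(2.44×10⁻¹⁰) / (2.20)³ = 0.2060 N/C.
√(1 + 3cos²64°) = √(1 + 3·0.1922) = √1.5765 ≈ 1.2556.
E ≈ 0.2060 × 1.256 = 0.2587 N/C.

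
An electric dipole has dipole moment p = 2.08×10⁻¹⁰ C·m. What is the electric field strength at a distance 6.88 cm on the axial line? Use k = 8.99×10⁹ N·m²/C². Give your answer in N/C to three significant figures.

E ≈ 1.15×10⁴ N/C

On the dipole axis E = 2kp/r³.
E = 2·(8.99×10⁹)(2.08×10⁻¹⁰) / (0.0688)³ = 1.148×10⁴ N/C.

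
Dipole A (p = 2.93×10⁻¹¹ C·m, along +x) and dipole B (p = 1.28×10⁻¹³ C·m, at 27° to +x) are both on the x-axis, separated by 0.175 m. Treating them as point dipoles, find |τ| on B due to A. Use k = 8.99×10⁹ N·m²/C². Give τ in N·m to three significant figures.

τ ≈ 5.71×10⁻¹² N·m

The second dipole sits on the axis of the first, so the field there is axial: E₁ = 2kp₁/r³ along +x.
E₁ = 2(8.99×10⁹)(2.93×10⁻¹¹)/(0.175)³ = 98.30 N/C.
Torque on the second dipole: τ = p₂ E₁ sinθ.
τ = (1.28×10⁻¹³)(98.30)·sin27° = 5.712×10⁻¹² N·m.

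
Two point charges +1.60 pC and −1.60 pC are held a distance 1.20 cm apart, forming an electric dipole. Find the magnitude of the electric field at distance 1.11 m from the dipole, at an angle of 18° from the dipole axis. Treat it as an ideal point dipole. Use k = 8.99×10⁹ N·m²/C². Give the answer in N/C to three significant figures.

E ≈ 2.43×10⁻⁴ N/C

Dipole moment p = qd = (1.60×10⁻¹² C)(0.0120 m) = 1.92×10⁻¹⁴ C·m.
At angle θ the dipole field magnitude is E = (kp/r³)·√(1 + 3cos²θ).
kp/r³ = (8.99×10⁹)(1.92×10⁻¹⁴) / (1.11)³ = 1.262×10⁻⁴ N/C.
√(1 + 3cos²18°) = √(1 + 3·0.9045) = √3.7135 ≈ 1.9271.
E ≈ 1.262×10⁻⁴ × 1.927 = 2.432×10⁻⁴ N/C.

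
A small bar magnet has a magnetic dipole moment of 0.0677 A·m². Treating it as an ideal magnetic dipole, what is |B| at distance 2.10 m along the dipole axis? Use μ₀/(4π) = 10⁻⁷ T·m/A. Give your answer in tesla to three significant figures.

On axis B = (μ₀/4π)·2m/r³.
B = 2·(10⁻⁷)·(0.0677) / (2.10)³ = 1.462×10⁻⁹ T.

B ≈ 1.46×10⁻⁹ T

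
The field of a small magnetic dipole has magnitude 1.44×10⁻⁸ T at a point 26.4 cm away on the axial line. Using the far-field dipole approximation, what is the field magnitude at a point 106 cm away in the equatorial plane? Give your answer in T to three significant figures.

B ≈ 1.11×10⁻¹⁰ T

Dipole fields scale as 1/r³ in the far field.
The axial field is twice the equatorial field at the same r, so the geometry factor is 1/2.
B₂ = B₁ · (1/2) · (r₁/r₂)³ = 1.44×10⁻⁸ · 0.5 · (26.4/106)³.
(r₁/r₂)³ = (0.2491)³ = 0.01545.
B₂ ≈ 1.112×10⁻¹⁰ T.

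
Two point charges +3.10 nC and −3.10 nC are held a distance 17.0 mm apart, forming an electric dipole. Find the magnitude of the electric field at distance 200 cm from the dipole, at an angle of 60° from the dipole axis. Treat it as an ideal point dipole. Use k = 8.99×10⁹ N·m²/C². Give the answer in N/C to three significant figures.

Dipole moment p = qd = (3.10×10⁻⁹ C)(0.0170 m) = 5.27×10⁻¹¹ C·m.
At angle θ the dipole field magnitude is E = (kp/r³)·√(1 + 3cos²θ).
kp/r³ = (8.99×10⁹)(5.27×10⁻¹¹) / (2.00)³ = 0.05922 N/C.
√(1 + 3cos²60°) = √(1 + 3·0.2500) = √1.7500 ≈ 1.3229.
E ≈ 0.05922 × 1.323 = 0.07834 N/C.

E ≈ 0.0783 N/C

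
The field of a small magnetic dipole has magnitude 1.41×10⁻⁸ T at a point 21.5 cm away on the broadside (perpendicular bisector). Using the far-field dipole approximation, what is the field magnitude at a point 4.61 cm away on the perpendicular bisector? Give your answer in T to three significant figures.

Dipole fields scale as 1/r³ in the far field; the geometry is the same at both points.
B₂ = B₁ · (r₁/r₂)³ = 1.41×10⁻⁸ · (21.5/4.61)³.
(r₁/r₂)³ = (4.664)³ = 101.4.
B₂ ≈ 1.430×10⁻⁶ T.

B ≈ 1.43×10⁻⁶ T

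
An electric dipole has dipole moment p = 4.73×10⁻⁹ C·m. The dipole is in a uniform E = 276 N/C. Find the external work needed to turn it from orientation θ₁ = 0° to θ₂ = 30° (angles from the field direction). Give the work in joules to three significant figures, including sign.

W ≈ 1.75×10⁻⁷ J

W_ext = ΔU = U(θ₂) − U(θ₁) = −pE cosθ₂ − (−pE cosθ₁) = pE(cosθ₁ − cosθ₂).
W = (4.73×10⁻⁹)(276)·(cos0° − cos30°) = (1.305×10⁻⁶)·(+0.1340) = 1.749×10⁻⁷ J.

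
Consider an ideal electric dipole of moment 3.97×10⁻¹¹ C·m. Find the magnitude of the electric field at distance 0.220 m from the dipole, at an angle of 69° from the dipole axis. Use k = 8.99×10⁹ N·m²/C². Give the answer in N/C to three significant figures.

At angle θ the dipole field magnitude is E = (kp/r³)·√(1 + 3cos²θ).
kp/r³ = (8.99×10⁹)(3.97×10⁻¹¹) / (0.220)³ = 33.52 N/C.
√(1 + 3cos²69°) = √(1 + 3·0.1284) = √1.3853 ≈ 1.1770.
E ≈ 33.52 × 1.177 = 39.45 N/C.

E ≈ 39.5 N/C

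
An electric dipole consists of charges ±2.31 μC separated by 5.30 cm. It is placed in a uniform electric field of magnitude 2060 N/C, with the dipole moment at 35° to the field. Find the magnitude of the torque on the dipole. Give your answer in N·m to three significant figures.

τ ≈ 1.45×10⁻⁴ N·m

Dipole moment p = qd = (2.31×10⁻⁶ C)(0.0530 m) = 1.224×10⁻⁷ C·m.
Torque on an electric dipole: τ = pE sinθ.
τ = (1.224×10⁻⁷)(2060)·sin35° = 1.446×10⁻⁴ N·m.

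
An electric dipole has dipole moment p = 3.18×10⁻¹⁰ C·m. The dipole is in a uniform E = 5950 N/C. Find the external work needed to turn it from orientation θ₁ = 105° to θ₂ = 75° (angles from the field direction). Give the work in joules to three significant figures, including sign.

W ≈ -9.79×10⁻⁷ J

W_ext = ΔU = U(θ₂) − U(θ₁) = −pE cosθ₂ − (−pE cosθ₁) = pE(cosθ₁ − cosθ₂).
W = (3.18×10⁻¹⁰)(5950)·(cos105° − cos75°) = (1.892×10⁻⁶)·(-0.5176) = -9.794×10⁻⁷ J.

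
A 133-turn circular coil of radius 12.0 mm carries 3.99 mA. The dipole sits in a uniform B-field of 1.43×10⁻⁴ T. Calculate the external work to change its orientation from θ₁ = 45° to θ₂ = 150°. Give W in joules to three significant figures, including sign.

m = NIA = NIπa² = 133·(0.00399)·π·(0.0120)² = 2.401×10⁻⁴ A·m².
W_ext = ΔU = −mB cosθ₂ + mB cosθ₁ = mB(cosθ₁ − cosθ₂).
W = (2.401×10⁻⁴)(1.43×10⁻⁴)·(cos45° − cos150°) = (3.433×10⁻⁸)·(+1.5731) = 5.401×10⁻⁸ J.

W ≈ 5.40×10⁻⁸ J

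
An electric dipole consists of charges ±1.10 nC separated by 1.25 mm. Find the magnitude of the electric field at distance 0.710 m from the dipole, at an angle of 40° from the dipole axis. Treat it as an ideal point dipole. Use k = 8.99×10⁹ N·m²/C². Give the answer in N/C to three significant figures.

Dipole moment p = qd = (1.10×10⁻⁹ C)(0.00125 m) = 1.375×10⁻¹² C·m.
At angle θ the dipole field magnitude is E = (kp/r³)·√(1 + 3cos²θ).
kp/r³ = (8.99×10⁹)(1.375×10⁻¹²) / (0.710)³ = 0.03454 N/C.
√(1 + 3cos²40°) = √(1 + 3·0.5868) = √2.7605 ≈ 1.6615.
E ≈ 0.03454 × 1.661 = 0.05738 N/C.

E ≈ 0.0574 N/C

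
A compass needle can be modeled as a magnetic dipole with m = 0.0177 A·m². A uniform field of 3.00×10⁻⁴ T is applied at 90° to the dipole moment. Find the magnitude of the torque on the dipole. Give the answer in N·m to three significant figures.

τ ≈ 5.31×10⁻⁶ N·m

Torque on a magnetic dipole: τ = mB sinθ.
τ = (0.0177)(3.00×10⁻⁴)·sin90° = 5.310×10⁻⁶ N·m.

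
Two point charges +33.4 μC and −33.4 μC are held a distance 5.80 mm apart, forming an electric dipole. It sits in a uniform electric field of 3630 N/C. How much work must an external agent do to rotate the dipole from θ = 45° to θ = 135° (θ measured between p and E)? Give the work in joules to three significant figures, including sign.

W ≈ 9.94×10⁻⁴ J

Dipole moment p = qd = (3.34×10⁻⁵ C)(0.00580 m) = 1.937×10⁻⁷ C·m.
W_ext = ΔU = U(θ₂) − U(θ₁) = −pE cosθ₂ − (−pE cosθ₁) = pE(cosθ₁ − cosθ₂).
W = (1.937×10⁻⁷)(3630)·(cos45° − cos135°) = (7.031×10⁻⁴)·(+1.4142) = 9.944×10⁻⁴ J.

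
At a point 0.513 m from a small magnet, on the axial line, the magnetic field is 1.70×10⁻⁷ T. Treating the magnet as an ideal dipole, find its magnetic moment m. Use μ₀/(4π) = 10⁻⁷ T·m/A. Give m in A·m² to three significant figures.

On axis B = (μ₀/4π)·2m/r³, so m = Br³·4π/(μ₀·2).
m = (1.70×10⁻⁷)·(0.513)³ / (2·10⁻⁷) = 0.1148 A·m².

m ≈ 0.115 A·m²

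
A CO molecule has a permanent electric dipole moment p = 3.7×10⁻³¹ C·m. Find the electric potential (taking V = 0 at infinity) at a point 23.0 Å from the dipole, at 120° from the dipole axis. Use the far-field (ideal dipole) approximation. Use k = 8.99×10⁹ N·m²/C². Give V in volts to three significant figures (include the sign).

V ≈ -3.14×10⁻⁴ V

The dipole potential is V = kp cosθ / r².
V = (8.99×10⁹)(3.70×10⁻³¹)·cos120° / (2.30×10⁻⁹)² = -3.144×10⁻⁴ V.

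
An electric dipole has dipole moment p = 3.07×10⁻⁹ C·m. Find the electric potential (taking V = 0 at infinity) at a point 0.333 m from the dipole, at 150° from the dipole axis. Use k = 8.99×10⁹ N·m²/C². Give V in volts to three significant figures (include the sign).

V ≈ -216 V

The dipole potential is V = kp cosθ / r².
V = (8.99×10⁹)(3.07×10⁻⁹)·cos150° / (0.333)² = -215.5 V.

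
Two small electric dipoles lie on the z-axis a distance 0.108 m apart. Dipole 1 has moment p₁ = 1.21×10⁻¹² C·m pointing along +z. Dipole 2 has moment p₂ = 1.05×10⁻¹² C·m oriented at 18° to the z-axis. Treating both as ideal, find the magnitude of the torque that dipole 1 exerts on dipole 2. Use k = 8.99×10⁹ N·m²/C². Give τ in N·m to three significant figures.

τ ≈ 5.60×10⁻¹² N·m

The second dipole sits on the axis of the first, so the field there is axial: E₁ = 2kp₁/r³ along +z.
E₁ = 2(8.99×10⁹)(1.21×10⁻¹²)/(0.108)³ = 17.27 N/C.
Torque on the second dipole: τ = p₂ E₁ sinθ.
τ = (1.05×10⁻¹²)(17.27)·sin18° = 5.604×10⁻¹² N·m.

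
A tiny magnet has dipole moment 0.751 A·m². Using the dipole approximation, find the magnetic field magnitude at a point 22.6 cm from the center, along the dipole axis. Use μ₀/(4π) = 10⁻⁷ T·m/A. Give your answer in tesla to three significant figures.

On axis B = (μ₀/4π)·2m/r³.
B = 2·(10⁻⁷)·(0.751) / (0.226)³ = 1.301×10⁻⁵ T.

B ≈ 1.30×10⁻⁵ T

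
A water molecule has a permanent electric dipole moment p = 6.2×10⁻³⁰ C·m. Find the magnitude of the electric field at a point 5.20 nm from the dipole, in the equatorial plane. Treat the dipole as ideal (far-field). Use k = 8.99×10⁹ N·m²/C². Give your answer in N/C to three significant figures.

In the equatorial plane E = kp/r³.
E = (8.99×10⁹)(6.20×10⁻³⁰) / (5.20×10⁻⁹)³ = 3.964×10⁵ N/C.

E ≈ 3.96×10⁵ N/C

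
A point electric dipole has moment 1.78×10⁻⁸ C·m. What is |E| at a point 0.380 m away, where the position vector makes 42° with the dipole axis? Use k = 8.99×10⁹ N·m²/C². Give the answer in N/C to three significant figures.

E ≈ 4750 N/C

At angle θ the dipole field magnitude is E = (kp/r³)·√(1 + 3cos²θ).
kp/r³ = (8.99×10⁹)(1.78×10⁻⁸) / (0.380)³ = 2916 N/C.
√(1 + 3cos²42°) = √(1 + 3·0.5523) = √2.6568 ≈ 1.6300.
E ≈ 2916 × 1.630 = 4753 N/C.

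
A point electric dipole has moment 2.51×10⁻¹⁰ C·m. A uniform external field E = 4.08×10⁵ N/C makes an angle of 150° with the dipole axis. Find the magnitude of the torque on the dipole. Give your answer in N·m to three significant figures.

τ ≈ 5.12×10⁻⁵ N·m

Torque on an electric dipole: τ = pE sinθ.
τ = (2.51×10⁻¹⁰)(4.08×10⁵)·sin150° = 5.120×10⁻⁵ N·m.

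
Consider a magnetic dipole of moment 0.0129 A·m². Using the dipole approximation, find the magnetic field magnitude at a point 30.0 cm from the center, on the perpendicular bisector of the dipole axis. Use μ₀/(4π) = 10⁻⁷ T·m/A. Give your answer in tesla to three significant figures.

In the equatorial plane B = (μ₀/4π)·m/r³ (half the axial value).
B = (10⁻⁷)·(0.0129) / (0.300)³ = 4.778×10⁻⁸ T.

B ≈ 4.78×10⁻⁸ T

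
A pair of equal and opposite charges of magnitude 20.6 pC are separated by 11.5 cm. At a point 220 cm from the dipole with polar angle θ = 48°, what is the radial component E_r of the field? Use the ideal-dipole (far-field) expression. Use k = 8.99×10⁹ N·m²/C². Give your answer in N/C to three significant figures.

E_r ≈ 0.00268 N/C

Dipole moment p = qd = (2.06×10⁻¹¹ C)(0.115 m) = 2.369×10⁻¹² C·m.
For a dipole, E_r = (2kp cosθ)/r³.
kp/r³ = (8.99×10⁹)(2.369×10⁻¹²)/(2.20)³ = 0.002000 N/C.
E_r = 2·0.002000·cos48° = 0.002677 N/C.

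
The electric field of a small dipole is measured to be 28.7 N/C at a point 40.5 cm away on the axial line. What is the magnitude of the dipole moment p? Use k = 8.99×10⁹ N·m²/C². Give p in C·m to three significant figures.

On axis E = 2kp/r³, so p = Er³/(2k).
p = (28.7)·(0.405)³ / (2·8.99×10⁹) = 1.060×10⁻¹⁰ C·m.

p ≈ 1.06×10⁻¹⁰ C·m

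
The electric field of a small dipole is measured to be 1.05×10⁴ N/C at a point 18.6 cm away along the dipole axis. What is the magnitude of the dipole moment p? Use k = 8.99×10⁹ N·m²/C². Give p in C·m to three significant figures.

On axis E = 2kp/r³, so p = Er³/(2k).
p = (1.05×10⁴)·(0.186)³ / (2·8.99×10⁹) = 3.758×10⁻⁹ C·m.

p ≈ 3.76×10⁻⁹ C·m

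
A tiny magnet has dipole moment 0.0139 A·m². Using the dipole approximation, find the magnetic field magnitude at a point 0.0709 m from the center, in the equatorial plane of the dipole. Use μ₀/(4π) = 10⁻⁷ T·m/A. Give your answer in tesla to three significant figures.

B ≈ 3.90×10⁻⁶ T

In the equatorial plane B = (μ₀/4π)·m/r³ (half the axial value).
B = (10⁻⁷)·(0.0139) / (0.0709)³ = 3.900×10⁻⁶ T.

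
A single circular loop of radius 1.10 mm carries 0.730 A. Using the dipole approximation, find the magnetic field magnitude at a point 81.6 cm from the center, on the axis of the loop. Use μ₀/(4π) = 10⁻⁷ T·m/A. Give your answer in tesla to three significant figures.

B ≈ 1.02×10⁻¹² T

Magnetic moment m = IA = Iπa² = (0.730)·π·(0.00110)² = 2.775×10⁻⁶ A·m².
On axis B = (μ₀/4π)·2m/r³.
B = 2·(10⁻⁷)·(2.775×10⁻⁶) / (0.816)³ = 1.021×10⁻¹² T.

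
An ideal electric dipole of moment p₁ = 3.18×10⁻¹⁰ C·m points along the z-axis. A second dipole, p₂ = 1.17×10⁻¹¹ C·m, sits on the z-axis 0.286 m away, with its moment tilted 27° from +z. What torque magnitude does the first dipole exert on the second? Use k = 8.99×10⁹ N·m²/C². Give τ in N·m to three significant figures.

The second dipole sits on the axis of the first, so the field there is axial: E₁ = 2kp₁/r³ along +z.
E₁ = 2(8.99×10⁹)(3.18×10⁻¹⁰)/(0.286)³ = 244.4 N/C.
Torque on the second dipole: τ = p₂ E₁ sinθ.
τ = (1.17×10⁻¹¹)(244.4)·sin27° = 1.298×10⁻⁹ N·m.

τ ≈ 1.30×10⁻⁹ N·m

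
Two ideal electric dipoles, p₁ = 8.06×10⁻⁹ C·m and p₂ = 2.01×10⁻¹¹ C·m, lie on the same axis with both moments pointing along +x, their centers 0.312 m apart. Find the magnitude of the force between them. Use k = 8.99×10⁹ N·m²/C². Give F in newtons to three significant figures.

On-axis field of dipole 1 at distance r: E = 2kp₁/r³. Force on dipole 2 is F = p₂·dE/dr (gradient along axis).
dE/dr = −6kp₁/r⁴, so |F| = 6kp₁p₂/r⁴ (attractive for aligned moments).
F = 6(8.99×10⁹)(8.06×10⁻⁹)(2.01×10⁻¹¹)/(0.312)⁴ = 9.222×10⁻⁷ N.

F ≈ 9.22×10⁻⁷ N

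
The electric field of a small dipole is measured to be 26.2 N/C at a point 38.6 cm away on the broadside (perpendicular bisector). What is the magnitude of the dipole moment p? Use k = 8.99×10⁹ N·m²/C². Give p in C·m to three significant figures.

In the equatorial plane E = kp/r³, so p = Er³/(k).
p = (26.2)·(0.386)³ / (8.99×10⁹) = 1.676×10⁻¹⁰ C·m.

p ≈ 1.68×10⁻¹⁰ C·m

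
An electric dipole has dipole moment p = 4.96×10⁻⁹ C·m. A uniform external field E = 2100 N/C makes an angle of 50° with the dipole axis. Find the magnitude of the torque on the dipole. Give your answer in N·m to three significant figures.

τ ≈ 7.98×10⁻⁶ N·m

Torque on an electric dipole: τ = pE sinθ.
τ = (4.96×10⁻⁹)(2100)·sin50° = 7.979×10⁻⁶ N·m.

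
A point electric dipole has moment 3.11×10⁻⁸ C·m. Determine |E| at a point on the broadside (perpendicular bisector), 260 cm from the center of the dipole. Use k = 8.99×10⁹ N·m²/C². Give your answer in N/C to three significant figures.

In the equatorial plane E = kp/r³.
E = (8.99×10⁹)(3.11×10⁻⁸) / (2.60)³ = 15.91 N/C.

E ≈ 15.9 N/C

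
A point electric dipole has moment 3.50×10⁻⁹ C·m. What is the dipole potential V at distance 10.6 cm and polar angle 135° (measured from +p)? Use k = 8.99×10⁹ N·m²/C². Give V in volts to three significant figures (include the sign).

V ≈ -1980 V

The dipole potential is V = kp cosθ / r².
V = (8.99×10⁹)(3.50×10⁻⁹)·cos135° / (0.106)² = -1980 V.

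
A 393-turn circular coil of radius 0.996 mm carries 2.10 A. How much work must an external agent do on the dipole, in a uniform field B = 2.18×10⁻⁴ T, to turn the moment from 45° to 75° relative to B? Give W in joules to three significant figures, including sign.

W ≈ 2.51×10⁻⁷ J

m = NIA = NIπa² = 393·(2.10)·π·(9.96×10⁻⁴)² = 0.002572 A·m².
W_ext = ΔU = −mB cosθ₂ + mB cosθ₁ = mB(cosθ₁ − cosθ₂).
W = (0.002572)(2.18×10⁻⁴)·(cos45° − cos75°) = (5.607×10⁻⁷)·(+0.4483) = 2.514×10⁻⁷ J.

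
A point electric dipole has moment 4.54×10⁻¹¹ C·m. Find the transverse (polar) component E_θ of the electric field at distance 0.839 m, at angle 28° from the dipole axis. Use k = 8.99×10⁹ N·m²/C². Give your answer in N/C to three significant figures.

E_θ ≈ 0.324 N/C

For a dipole, E_θ = (kp sinθ)/r³.
kp/r³ = (8.99×10⁹)(4.54×10⁻¹¹)/(0.839)³ = 0.6911 N/C.
E_θ = 0.6911·sin28° = 0.3244 N/C.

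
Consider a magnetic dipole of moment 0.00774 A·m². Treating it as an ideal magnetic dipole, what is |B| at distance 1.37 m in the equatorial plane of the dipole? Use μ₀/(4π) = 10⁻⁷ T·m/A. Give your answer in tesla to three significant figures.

In the equatorial plane B = (μ₀/4π)·m/r³ (half the axial value).
B = (10⁻⁷)·(0.00774) / (1.37)³ = 3.010×10⁻¹⁰ T.

B ≈ 3.01×10⁻¹⁰ T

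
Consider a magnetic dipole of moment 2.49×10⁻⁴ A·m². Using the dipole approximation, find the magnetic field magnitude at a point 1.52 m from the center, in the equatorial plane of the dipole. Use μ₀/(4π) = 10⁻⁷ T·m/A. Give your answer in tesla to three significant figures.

B ≈ 7.09×10⁻¹² T

In the equatorial plane B = (μ₀/4π)·m/r³ (half the axial value).
B = (10⁻⁷)·(2.49×10⁻⁴) / (1.52)³ = 7.090×10⁻¹² T.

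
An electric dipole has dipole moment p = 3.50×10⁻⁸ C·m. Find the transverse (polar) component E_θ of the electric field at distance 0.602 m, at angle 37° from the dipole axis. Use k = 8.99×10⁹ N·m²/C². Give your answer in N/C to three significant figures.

For a dipole, E_θ = (kp sinθ)/r³.
kp/r³ = (8.99×10⁹)(3.50×10⁻⁸)/(0.602)³ = 1442 N/C.
E_θ = 1442·sin37° = 868.0 N/C.

E_θ ≈ 868 N/C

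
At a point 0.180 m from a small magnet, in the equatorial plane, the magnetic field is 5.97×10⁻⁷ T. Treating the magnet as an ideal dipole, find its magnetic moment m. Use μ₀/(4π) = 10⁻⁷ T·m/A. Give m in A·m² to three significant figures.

In the equatorial plane B = (μ₀/4π)·m/r³, so m = Br³·4π/(μ₀).
m = (5.97×10⁻⁷)·(0.180)³ / (10⁻⁷) = 0.03482 A·m².

m ≈ 0.0348 A·m²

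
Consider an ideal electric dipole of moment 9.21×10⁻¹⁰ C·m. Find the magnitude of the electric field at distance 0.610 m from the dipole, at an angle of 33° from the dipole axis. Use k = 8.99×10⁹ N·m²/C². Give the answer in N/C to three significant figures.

E ≈ 64.3 N/C

At angle θ the dipole field magnitude is E = (kp/r³)·√(1 + 3cos²θ).
kp/r³ = (8.99×10⁹)(9.21×10⁻¹⁰) / (0.610)³ = 36.48 N/C.
√(1 + 3cos²33°) = √(1 + 3·0.7034) = √3.1101 ≈ 1.7635.
E ≈ 36.48 × 1.764 = 64.33 N/C.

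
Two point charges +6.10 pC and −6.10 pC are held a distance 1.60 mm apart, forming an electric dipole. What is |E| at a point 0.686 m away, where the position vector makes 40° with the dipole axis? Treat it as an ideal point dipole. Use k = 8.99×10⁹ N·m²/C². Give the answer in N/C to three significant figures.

Dipole moment p = qd = (6.10×10⁻¹² C)(0.00160 m) = 9.76×10⁻¹⁵ C·m.
At angle θ the dipole field magnitude is E = (kp/r³)·√(1 + 3cos²θ).
kp/r³ = (8.99×10⁹)(9.76×10⁻¹⁵) / (0.686)³ = 2.718×10⁻⁴ N/C.
√(1 + 3cos²40°) = √(1 + 3·0.5868) = √2.7605 ≈ 1.6615.
E ≈ 2.718×10⁻⁴ × 1.661 = 4.516×10⁻⁴ N/C.

E ≈ 4.52×10⁻⁴ N/C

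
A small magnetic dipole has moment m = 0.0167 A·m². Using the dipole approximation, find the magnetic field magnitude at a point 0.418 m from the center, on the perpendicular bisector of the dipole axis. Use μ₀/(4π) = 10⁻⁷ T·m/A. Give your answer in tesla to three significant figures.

In the equatorial plane B = (μ₀/4π)·m/r³ (half the axial value).
B = (10⁻⁷)·(0.0167) / (0.418)³ = 2.287×10⁻⁸ T.

B ≈ 2.29×10⁻⁸ T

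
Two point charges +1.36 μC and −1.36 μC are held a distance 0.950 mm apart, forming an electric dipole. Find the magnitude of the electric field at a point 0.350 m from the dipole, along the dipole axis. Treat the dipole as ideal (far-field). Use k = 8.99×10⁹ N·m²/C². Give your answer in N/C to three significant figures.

E ≈ 542 N/C

Dipole moment p = qd = (1.36×10⁻⁶ C)(9.50×10⁻⁴ m) = 1.292×10⁻⁹ C·m.
On the dipole axis E = 2kp/r³.
E = 2·(8.99×10⁹)(1.292×10⁻⁹) / (0.350)³ = 541.8 N/C.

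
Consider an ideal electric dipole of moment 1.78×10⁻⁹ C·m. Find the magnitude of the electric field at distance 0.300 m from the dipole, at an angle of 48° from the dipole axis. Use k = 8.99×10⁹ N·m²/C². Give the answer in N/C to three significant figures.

E ≈ 907 N/C

At angle θ the dipole field magnitude is E = (kp/r³)·√(1 + 3cos²θ).
kp/r³ = (8.99×10⁹)(1.78×10⁻⁹) / (0.300)³ = 592.7 N/C.
√(1 + 3cos²48°) = √(1 + 3·0.4477) = √2.3432 ≈ 1.5308.
E ≈ 592.7 × 1.531 = 907.2 N/C.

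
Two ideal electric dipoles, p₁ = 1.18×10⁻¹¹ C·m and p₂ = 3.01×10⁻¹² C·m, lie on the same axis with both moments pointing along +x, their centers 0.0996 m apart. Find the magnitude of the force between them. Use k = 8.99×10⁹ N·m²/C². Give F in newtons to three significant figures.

On-axis field of dipole 1 at distance r: E = 2kp₁/r³. Force on dipole 2 is F = p₂·dE/dr (gradient along axis).
dE/dr = −6kp₁/r⁴, so |F| = 6kp₁p₂/r⁴ (attractive for aligned moments).
F = 6(8.99×10⁹)(1.18×10⁻¹¹)(3.01×10⁻¹²)/(0.0996)⁴ = 1.947×10⁻⁸ N.

F ≈ 1.95×10⁻⁸ N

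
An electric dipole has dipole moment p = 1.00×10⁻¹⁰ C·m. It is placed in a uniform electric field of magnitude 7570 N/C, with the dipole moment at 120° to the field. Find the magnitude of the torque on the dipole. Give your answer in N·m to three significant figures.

Torque on an electric dipole: τ = pE sinθ.
τ = (1.00×10⁻¹⁰)(7570)·sin120° = 6.556×10⁻⁷ N·m.

τ ≈ 6.56×10⁻⁷ N·m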